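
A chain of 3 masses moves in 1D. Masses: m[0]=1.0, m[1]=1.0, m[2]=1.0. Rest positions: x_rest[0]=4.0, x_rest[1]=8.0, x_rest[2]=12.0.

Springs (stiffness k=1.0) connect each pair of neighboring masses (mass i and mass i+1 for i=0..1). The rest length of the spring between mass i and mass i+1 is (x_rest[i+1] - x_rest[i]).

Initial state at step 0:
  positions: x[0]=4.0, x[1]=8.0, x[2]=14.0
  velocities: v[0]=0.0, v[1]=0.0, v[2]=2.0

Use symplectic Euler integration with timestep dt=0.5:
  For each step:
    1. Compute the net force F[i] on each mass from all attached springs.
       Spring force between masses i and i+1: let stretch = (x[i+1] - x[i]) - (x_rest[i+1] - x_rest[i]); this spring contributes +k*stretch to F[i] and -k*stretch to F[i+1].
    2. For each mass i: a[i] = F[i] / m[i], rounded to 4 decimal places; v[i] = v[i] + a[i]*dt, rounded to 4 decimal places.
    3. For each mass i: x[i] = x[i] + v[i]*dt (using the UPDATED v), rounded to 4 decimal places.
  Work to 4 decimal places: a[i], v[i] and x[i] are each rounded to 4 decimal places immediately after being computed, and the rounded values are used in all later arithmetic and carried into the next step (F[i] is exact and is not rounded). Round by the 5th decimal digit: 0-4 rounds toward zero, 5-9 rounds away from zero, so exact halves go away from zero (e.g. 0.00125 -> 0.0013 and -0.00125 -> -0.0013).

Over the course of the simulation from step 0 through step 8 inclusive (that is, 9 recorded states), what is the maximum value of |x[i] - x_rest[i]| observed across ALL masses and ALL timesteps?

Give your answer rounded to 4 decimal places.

Answer: 4.8147

Derivation:
Step 0: x=[4.0000 8.0000 14.0000] v=[0.0000 0.0000 2.0000]
Step 1: x=[4.0000 8.5000 14.5000] v=[0.0000 1.0000 1.0000]
Step 2: x=[4.1250 9.3750 14.5000] v=[0.2500 1.7500 0.0000]
Step 3: x=[4.5625 10.2188 14.2188] v=[0.8750 1.6875 -0.5625]
Step 4: x=[5.4141 10.6485 13.9376] v=[1.7032 0.8594 -0.5625]
Step 5: x=[6.5743 10.5919 13.8341] v=[2.3204 -0.1133 -0.2071]
Step 6: x=[7.7389 10.3414 13.9200] v=[2.3292 -0.5010 0.1718]
Step 7: x=[8.5542 10.3349 14.1113] v=[1.6305 -0.0130 0.3825]
Step 8: x=[8.8147 10.8274 14.3585] v=[0.5209 0.9849 0.4943]
Max displacement = 4.8147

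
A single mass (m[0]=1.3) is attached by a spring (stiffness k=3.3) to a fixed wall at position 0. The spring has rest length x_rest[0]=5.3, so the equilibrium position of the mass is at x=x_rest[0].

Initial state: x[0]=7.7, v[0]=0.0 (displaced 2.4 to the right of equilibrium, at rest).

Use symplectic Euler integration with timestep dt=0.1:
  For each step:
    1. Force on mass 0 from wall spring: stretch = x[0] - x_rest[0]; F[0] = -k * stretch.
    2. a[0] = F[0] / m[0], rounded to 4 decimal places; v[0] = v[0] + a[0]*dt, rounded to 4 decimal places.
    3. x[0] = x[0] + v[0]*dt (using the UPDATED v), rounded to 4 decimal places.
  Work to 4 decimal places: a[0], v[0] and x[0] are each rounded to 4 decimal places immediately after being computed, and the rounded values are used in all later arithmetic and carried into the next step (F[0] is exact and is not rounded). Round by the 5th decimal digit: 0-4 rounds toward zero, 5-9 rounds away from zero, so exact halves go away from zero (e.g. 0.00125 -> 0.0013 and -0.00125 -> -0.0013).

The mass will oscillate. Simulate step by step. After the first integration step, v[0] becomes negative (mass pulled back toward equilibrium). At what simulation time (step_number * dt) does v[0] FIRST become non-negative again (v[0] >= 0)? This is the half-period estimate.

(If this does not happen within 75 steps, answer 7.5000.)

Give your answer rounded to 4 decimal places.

Answer: 2.0000

Derivation:
Step 0: x=[7.7000] v=[0.0000]
Step 1: x=[7.6391] v=[-0.6092]
Step 2: x=[7.5188] v=[-1.2030]
Step 3: x=[7.3422] v=[-1.7662]
Step 4: x=[7.1137] v=[-2.2846]
Step 5: x=[6.8392] v=[-2.7450]
Step 6: x=[6.5256] v=[-3.1357]
Step 7: x=[6.1809] v=[-3.4468]
Step 8: x=[5.8139] v=[-3.6704]
Step 9: x=[5.4338] v=[-3.8009]
Step 10: x=[5.0503] v=[-3.8349]
Step 11: x=[4.6732] v=[-3.7715]
Step 12: x=[4.3120] v=[-3.6124]
Step 13: x=[3.9758] v=[-3.3616]
Step 14: x=[3.6733] v=[-3.0255]
Step 15: x=[3.4120] v=[-2.6126]
Step 16: x=[3.1987] v=[-2.1333]
Step 17: x=[3.0387] v=[-1.5999]
Step 18: x=[2.9361] v=[-1.0259]
Step 19: x=[2.8935] v=[-0.4258]
Step 20: x=[2.9120] v=[0.1851]
First v>=0 after going negative at step 20, time=2.0000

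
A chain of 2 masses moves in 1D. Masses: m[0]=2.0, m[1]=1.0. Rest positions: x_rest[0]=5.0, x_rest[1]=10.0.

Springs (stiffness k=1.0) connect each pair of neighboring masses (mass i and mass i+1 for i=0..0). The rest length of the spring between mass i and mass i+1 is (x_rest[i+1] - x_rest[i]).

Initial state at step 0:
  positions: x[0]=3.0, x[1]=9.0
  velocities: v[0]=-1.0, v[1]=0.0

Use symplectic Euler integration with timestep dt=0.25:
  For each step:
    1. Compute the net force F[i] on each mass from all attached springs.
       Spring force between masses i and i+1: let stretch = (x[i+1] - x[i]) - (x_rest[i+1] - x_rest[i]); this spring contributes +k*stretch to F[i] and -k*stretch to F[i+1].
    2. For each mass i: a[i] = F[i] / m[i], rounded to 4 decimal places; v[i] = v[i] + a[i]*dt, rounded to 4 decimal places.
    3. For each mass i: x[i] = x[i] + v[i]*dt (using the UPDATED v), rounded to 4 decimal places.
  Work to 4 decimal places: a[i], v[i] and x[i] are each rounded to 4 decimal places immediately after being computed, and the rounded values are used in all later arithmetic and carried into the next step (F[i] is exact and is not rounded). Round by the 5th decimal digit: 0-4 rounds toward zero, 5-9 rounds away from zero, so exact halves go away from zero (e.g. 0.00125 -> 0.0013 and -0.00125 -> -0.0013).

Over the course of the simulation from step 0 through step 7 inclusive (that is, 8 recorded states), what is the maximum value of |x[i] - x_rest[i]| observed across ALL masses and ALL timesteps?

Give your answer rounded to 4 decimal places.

Step 0: x=[3.0000 9.0000] v=[-1.0000 0.0000]
Step 1: x=[2.7813 8.9375] v=[-0.8750 -0.2500]
Step 2: x=[2.5987 8.8027] v=[-0.7305 -0.5391]
Step 3: x=[2.4537 8.5927] v=[-0.5800 -0.8401]
Step 4: x=[2.3443 8.3115] v=[-0.4376 -1.1249]
Step 5: x=[2.2651 7.9698] v=[-0.3167 -1.3667]
Step 6: x=[2.2080 7.5841] v=[-0.2286 -1.5429]
Step 7: x=[2.1626 7.1749] v=[-0.1816 -1.6369]
Max displacement = 2.8374

Answer: 2.8374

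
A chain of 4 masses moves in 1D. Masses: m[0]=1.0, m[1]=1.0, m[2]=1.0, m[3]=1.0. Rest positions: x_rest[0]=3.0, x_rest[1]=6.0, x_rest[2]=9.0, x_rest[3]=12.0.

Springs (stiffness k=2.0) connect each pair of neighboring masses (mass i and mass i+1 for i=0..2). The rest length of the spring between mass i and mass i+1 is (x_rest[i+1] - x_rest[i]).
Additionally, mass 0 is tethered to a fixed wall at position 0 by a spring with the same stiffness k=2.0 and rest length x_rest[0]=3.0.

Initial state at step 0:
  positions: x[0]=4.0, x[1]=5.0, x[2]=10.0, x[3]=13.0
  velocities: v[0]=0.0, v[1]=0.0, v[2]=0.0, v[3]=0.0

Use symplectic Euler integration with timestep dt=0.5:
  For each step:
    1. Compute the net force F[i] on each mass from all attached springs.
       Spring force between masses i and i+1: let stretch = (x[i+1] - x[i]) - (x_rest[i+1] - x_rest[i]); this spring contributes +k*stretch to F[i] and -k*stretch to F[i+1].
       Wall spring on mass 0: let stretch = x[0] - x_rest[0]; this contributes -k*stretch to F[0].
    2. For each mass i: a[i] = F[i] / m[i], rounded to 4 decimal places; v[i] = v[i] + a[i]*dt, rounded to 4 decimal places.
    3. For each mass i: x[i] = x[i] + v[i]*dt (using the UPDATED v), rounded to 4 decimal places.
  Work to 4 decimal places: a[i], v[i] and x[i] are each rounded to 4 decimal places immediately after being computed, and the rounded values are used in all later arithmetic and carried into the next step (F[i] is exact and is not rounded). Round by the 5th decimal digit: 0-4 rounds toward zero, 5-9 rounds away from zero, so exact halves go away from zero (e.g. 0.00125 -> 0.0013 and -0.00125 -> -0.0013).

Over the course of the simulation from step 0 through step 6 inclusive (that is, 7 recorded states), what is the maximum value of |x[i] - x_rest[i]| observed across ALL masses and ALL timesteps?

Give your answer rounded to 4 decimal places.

Answer: 1.7500

Derivation:
Step 0: x=[4.0000 5.0000 10.0000 13.0000] v=[0.0000 0.0000 0.0000 0.0000]
Step 1: x=[2.5000 7.0000 9.0000 13.0000] v=[-3.0000 4.0000 -2.0000 0.0000]
Step 2: x=[2.0000 7.7500 9.0000 12.5000] v=[-1.0000 1.5000 0.0000 -1.0000]
Step 3: x=[3.3750 6.2500 10.1250 11.7500] v=[2.7500 -3.0000 2.2500 -1.5000]
Step 4: x=[4.5000 5.2500 10.1250 11.6875] v=[2.2500 -2.0000 0.0000 -0.1250]
Step 5: x=[3.7500 6.3125 8.4688 12.3438] v=[-1.5000 2.1250 -3.3125 1.3125]
Step 6: x=[2.4063 7.1719 7.6719 12.5626] v=[-2.6875 1.7188 -1.5938 0.4375]
Max displacement = 1.7500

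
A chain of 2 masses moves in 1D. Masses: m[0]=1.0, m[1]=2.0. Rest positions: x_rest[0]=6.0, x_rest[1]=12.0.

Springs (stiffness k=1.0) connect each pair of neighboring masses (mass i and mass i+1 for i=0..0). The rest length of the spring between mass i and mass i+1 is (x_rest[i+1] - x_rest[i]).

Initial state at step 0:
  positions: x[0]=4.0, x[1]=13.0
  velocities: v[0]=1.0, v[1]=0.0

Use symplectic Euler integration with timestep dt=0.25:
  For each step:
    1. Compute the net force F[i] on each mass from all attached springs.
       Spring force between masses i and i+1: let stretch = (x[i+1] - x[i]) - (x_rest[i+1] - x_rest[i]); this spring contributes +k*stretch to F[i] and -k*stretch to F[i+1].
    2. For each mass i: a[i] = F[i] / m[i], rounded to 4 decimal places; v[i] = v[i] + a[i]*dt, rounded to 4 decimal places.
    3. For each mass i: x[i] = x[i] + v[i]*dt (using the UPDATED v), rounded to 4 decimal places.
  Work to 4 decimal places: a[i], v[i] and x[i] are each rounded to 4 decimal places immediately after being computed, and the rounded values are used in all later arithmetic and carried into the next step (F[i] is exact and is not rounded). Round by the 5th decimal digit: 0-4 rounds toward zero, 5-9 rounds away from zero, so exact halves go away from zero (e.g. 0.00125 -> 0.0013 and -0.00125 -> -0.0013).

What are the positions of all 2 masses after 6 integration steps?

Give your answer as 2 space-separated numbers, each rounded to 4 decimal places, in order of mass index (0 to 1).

Answer: 7.8690 11.8155

Derivation:
Step 0: x=[4.0000 13.0000] v=[1.0000 0.0000]
Step 1: x=[4.4375 12.9063] v=[1.7500 -0.3750]
Step 2: x=[5.0293 12.7354] v=[2.3672 -0.6836]
Step 3: x=[5.7277 12.5112] v=[2.7937 -0.8969]
Step 4: x=[6.4751 12.2625] v=[2.9896 -0.9949]
Step 5: x=[7.2092 12.0204] v=[2.9365 -0.9683]
Step 6: x=[7.8690 11.8155] v=[2.6393 -0.8197]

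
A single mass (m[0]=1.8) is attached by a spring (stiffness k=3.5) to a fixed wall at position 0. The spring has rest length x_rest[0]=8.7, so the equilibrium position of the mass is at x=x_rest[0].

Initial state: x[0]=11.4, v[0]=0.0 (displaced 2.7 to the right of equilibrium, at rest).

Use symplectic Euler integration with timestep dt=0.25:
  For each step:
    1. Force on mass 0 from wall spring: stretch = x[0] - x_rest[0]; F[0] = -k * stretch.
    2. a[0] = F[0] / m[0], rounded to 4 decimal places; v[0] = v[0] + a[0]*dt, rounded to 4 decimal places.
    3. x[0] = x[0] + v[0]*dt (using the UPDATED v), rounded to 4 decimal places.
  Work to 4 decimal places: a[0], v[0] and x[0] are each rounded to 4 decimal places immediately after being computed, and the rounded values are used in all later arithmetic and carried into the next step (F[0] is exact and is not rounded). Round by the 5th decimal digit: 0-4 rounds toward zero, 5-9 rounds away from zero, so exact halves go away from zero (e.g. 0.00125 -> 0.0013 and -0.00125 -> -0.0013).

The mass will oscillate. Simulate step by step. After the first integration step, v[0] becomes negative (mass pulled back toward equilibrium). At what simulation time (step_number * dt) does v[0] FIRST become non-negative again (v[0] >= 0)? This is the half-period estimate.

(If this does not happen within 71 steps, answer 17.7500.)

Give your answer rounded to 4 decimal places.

Answer: 2.2500

Derivation:
Step 0: x=[11.4000] v=[0.0000]
Step 1: x=[11.0719] v=[-1.3125]
Step 2: x=[10.4555] v=[-2.4655]
Step 3: x=[9.6258] v=[-3.3189]
Step 4: x=[8.6836] v=[-3.7690]
Step 5: x=[7.7434] v=[-3.7610]
Step 6: x=[6.9194] v=[-3.2960]
Step 7: x=[6.3118] v=[-2.4304]
Step 8: x=[5.9944] v=[-1.2695]
Step 9: x=[6.0058] v=[0.0457]
First v>=0 after going negative at step 9, time=2.2500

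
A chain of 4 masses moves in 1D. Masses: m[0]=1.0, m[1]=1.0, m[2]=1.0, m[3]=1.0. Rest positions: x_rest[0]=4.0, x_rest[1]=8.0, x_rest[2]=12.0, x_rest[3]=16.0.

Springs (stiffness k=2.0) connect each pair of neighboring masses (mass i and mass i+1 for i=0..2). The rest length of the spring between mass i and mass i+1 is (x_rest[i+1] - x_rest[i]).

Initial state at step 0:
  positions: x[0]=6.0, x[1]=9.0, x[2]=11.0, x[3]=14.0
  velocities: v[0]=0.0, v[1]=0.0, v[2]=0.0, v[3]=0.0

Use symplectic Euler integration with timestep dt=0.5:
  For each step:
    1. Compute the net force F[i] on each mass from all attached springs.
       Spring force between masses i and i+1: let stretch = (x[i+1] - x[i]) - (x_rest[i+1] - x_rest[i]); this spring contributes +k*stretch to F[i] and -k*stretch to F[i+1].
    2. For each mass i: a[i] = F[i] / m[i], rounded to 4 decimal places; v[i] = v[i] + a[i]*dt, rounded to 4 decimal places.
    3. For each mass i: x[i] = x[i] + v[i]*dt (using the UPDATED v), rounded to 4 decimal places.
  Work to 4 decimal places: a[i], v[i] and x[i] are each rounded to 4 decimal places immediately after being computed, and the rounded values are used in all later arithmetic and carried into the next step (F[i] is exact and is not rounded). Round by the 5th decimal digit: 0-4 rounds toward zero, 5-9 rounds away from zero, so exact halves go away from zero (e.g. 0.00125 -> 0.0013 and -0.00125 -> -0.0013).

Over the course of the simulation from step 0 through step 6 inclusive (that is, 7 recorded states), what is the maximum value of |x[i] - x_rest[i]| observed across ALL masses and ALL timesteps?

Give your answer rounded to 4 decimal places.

Answer: 2.1250

Derivation:
Step 0: x=[6.0000 9.0000 11.0000 14.0000] v=[0.0000 0.0000 0.0000 0.0000]
Step 1: x=[5.5000 8.5000 11.5000 14.5000] v=[-1.0000 -1.0000 1.0000 1.0000]
Step 2: x=[4.5000 8.0000 12.0000 15.5000] v=[-2.0000 -1.0000 1.0000 2.0000]
Step 3: x=[3.2500 7.7500 12.2500 16.7500] v=[-2.5000 -0.5000 0.5000 2.5000]
Step 4: x=[2.2500 7.5000 12.5000 17.7500] v=[-2.0000 -0.5000 0.5000 2.0000]
Step 5: x=[1.8750 7.1250 12.8750 18.1250] v=[-0.7500 -0.7500 0.7500 0.7500]
Step 6: x=[2.1250 7.0000 13.0000 17.8750] v=[0.5000 -0.2500 0.2500 -0.5000]
Max displacement = 2.1250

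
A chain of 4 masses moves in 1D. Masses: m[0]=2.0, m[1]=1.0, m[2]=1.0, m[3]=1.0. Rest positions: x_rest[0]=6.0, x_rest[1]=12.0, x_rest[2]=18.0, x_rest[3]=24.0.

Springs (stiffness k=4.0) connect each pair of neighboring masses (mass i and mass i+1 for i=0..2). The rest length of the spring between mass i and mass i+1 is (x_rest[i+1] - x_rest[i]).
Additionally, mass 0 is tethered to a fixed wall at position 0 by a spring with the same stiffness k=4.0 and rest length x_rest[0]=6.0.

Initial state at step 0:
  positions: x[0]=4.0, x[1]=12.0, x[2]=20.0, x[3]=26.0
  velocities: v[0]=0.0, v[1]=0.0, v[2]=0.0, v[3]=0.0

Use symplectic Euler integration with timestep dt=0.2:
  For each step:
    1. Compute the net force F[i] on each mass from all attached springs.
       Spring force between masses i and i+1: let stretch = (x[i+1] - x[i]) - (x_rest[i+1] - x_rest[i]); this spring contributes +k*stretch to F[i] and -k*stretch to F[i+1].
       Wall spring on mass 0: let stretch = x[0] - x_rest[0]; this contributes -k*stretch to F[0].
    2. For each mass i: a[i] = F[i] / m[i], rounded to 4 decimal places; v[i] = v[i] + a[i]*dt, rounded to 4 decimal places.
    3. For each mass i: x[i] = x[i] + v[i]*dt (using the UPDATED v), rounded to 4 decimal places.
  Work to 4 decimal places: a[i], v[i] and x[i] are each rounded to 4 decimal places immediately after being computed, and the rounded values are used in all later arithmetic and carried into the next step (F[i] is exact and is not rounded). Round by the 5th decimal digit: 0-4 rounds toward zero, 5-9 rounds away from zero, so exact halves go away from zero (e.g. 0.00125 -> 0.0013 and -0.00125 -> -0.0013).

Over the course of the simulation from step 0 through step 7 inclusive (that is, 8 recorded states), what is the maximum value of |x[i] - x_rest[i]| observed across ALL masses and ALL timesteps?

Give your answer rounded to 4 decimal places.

Step 0: x=[4.0000 12.0000 20.0000 26.0000] v=[0.0000 0.0000 0.0000 0.0000]
Step 1: x=[4.3200 12.0000 19.6800 26.0000] v=[1.6000 0.0000 -1.6000 0.0000]
Step 2: x=[4.9088 12.0000 19.1424 25.9488] v=[2.9440 0.0000 -2.6880 -0.2560]
Step 3: x=[5.6722 12.0082 18.5510 25.7686] v=[3.8170 0.0410 -2.9568 -0.9011]
Step 4: x=[6.4887 12.0495 18.0676 25.3936] v=[4.0825 0.2064 -2.4170 -1.8752]
Step 5: x=[7.2310 12.1639 17.7935 24.8064] v=[3.7113 0.5722 -1.3707 -2.9360]
Step 6: x=[7.7894 12.3898 17.7407 24.0571] v=[2.7921 1.1296 -0.2641 -3.7463]
Step 7: x=[8.0927 12.7358 17.8424 23.2572] v=[1.5165 1.7300 0.5083 -3.9994]
Max displacement = 2.0927

Answer: 2.0927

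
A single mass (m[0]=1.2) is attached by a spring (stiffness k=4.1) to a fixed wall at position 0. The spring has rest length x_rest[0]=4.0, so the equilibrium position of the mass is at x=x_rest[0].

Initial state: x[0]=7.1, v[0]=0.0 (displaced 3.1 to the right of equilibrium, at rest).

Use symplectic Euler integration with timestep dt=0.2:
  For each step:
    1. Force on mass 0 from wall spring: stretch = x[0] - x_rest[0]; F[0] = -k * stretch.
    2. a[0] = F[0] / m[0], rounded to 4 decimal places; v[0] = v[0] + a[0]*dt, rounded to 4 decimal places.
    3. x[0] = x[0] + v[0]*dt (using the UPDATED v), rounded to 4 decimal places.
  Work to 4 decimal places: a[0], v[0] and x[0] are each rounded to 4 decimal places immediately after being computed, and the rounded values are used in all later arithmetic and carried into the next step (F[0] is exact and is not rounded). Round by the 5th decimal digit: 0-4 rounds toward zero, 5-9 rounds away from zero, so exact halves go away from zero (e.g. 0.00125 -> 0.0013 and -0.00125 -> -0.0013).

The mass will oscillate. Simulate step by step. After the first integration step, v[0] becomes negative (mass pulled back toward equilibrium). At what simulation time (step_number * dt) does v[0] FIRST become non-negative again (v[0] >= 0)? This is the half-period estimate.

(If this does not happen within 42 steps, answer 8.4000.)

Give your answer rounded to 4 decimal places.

Step 0: x=[7.1000] v=[0.0000]
Step 1: x=[6.6763] v=[-2.1183]
Step 2: x=[5.8869] v=[-3.9471]
Step 3: x=[4.8396] v=[-5.2365]
Step 4: x=[3.6776] v=[-5.8102]
Step 5: x=[2.5596] v=[-5.5899]
Step 6: x=[1.6385] v=[-4.6056]
Step 7: x=[1.0401] v=[-2.9919]
Step 8: x=[0.8462] v=[-0.9693]
Step 9: x=[1.0834] v=[1.1858]
First v>=0 after going negative at step 9, time=1.8000

Answer: 1.8000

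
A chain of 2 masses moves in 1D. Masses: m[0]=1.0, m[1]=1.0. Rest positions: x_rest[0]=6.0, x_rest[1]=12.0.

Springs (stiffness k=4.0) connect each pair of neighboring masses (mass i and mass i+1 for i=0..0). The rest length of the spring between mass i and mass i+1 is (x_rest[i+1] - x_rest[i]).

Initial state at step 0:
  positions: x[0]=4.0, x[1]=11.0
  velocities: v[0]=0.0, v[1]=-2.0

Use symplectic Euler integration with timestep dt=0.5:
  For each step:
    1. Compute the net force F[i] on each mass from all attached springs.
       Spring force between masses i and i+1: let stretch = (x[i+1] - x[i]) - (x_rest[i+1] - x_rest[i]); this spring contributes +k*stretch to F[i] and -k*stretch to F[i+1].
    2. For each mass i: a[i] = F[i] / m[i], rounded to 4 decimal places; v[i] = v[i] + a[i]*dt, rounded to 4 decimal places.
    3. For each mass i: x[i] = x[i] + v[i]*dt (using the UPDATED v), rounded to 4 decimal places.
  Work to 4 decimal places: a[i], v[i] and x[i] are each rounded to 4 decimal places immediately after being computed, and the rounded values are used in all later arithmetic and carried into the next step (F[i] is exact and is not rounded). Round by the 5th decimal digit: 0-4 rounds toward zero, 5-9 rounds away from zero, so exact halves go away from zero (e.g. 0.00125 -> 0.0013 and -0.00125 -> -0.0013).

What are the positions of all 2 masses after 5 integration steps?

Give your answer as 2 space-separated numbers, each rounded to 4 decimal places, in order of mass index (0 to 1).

Step 0: x=[4.0000 11.0000] v=[0.0000 -2.0000]
Step 1: x=[5.0000 9.0000] v=[2.0000 -4.0000]
Step 2: x=[4.0000 9.0000] v=[-2.0000 0.0000]
Step 3: x=[2.0000 10.0000] v=[-4.0000 2.0000]
Step 4: x=[2.0000 9.0000] v=[0.0000 -2.0000]
Step 5: x=[3.0000 7.0000] v=[2.0000 -4.0000]

Answer: 3.0000 7.0000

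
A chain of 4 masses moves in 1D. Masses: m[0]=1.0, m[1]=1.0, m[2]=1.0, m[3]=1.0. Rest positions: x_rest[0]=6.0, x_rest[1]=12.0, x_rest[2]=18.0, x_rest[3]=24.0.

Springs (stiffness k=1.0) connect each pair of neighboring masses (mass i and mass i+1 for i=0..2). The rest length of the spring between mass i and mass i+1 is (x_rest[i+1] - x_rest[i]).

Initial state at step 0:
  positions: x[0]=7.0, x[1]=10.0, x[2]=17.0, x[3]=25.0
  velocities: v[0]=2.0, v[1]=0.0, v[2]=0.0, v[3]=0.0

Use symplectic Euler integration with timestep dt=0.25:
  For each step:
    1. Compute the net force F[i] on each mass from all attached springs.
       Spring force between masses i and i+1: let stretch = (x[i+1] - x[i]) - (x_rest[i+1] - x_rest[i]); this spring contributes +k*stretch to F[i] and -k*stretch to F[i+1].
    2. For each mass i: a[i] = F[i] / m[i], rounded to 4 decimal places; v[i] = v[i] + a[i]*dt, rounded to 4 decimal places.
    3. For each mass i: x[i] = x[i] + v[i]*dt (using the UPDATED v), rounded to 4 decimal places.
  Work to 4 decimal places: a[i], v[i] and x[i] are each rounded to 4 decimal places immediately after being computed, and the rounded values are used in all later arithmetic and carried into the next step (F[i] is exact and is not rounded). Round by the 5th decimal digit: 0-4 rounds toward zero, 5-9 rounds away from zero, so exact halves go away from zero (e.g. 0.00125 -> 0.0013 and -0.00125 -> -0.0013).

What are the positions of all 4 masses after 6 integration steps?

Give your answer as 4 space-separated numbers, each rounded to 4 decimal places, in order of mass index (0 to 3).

Answer: 6.7610 13.8215 18.2825 23.1356

Derivation:
Step 0: x=[7.0000 10.0000 17.0000 25.0000] v=[2.0000 0.0000 0.0000 0.0000]
Step 1: x=[7.3125 10.2500 17.0625 24.8750] v=[1.2500 1.0000 0.2500 -0.5000]
Step 2: x=[7.4336 10.7422 17.1875 24.6367] v=[0.4844 1.9688 0.5000 -0.9531]
Step 3: x=[7.3865 11.4305 17.3753 24.3079] v=[-0.1885 2.7530 0.7510 -1.3154]
Step 4: x=[7.2171 12.2376 17.6248 23.9208] v=[-0.6775 3.2282 0.9980 -1.5486]
Step 5: x=[6.9865 13.0676 17.9311 23.5152] v=[-0.9224 3.3199 1.2252 -1.6226]
Step 6: x=[6.7610 13.8215 18.2825 23.1356] v=[-0.9021 3.0155 1.4054 -1.5186]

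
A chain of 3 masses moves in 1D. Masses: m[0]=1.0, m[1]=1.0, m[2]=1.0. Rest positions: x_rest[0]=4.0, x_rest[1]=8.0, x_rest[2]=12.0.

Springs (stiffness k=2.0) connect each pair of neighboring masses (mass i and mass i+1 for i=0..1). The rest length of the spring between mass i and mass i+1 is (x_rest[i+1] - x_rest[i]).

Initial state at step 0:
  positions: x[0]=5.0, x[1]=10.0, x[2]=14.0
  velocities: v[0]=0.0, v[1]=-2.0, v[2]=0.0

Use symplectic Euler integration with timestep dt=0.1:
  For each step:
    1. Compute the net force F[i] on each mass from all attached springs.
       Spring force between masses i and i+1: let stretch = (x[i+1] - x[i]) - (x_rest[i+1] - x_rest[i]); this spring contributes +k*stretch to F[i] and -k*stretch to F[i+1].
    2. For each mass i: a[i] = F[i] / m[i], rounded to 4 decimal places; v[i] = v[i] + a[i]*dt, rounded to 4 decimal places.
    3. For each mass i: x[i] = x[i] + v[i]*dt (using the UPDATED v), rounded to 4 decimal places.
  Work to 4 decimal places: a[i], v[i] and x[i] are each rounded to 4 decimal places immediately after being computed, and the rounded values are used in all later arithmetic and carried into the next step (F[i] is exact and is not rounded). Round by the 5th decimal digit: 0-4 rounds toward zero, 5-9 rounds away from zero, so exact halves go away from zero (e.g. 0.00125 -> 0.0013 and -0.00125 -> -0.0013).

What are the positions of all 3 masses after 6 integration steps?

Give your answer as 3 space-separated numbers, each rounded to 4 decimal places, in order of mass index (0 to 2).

Step 0: x=[5.0000 10.0000 14.0000] v=[0.0000 -2.0000 0.0000]
Step 1: x=[5.0200 9.7800 14.0000] v=[0.2000 -2.2000 0.0000]
Step 2: x=[5.0552 9.5492 13.9956] v=[0.3520 -2.3080 -0.0440]
Step 3: x=[5.1003 9.3175 13.9823] v=[0.4508 -2.3175 -0.1333]
Step 4: x=[5.1497 9.0947 13.9557] v=[0.4942 -2.2280 -0.2663]
Step 5: x=[5.1980 8.8902 13.9119] v=[0.4832 -2.0448 -0.4385]
Step 6: x=[5.2402 8.7123 13.8476] v=[0.4216 -1.7789 -0.6428]

Answer: 5.2402 8.7123 13.8476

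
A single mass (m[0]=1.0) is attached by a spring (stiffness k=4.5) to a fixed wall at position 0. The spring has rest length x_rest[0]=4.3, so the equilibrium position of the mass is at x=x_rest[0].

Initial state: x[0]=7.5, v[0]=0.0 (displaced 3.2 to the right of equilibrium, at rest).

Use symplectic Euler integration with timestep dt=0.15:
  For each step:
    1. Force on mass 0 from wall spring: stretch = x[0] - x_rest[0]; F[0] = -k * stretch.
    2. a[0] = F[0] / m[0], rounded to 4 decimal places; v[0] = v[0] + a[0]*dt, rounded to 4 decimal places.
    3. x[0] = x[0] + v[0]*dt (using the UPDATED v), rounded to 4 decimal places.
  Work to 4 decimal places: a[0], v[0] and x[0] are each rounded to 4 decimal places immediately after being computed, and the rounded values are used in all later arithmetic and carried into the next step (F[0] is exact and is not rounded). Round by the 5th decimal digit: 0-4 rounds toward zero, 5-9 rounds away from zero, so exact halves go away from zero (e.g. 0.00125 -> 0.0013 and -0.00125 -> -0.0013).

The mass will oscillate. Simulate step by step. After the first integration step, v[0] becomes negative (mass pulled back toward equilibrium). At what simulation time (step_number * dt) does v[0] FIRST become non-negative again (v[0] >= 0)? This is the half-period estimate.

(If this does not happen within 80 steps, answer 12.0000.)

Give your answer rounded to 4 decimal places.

Step 0: x=[7.5000] v=[0.0000]
Step 1: x=[7.1760] v=[-2.1600]
Step 2: x=[6.5608] v=[-4.1013]
Step 3: x=[5.7167] v=[-5.6273]
Step 4: x=[4.7292] v=[-6.5836]
Step 5: x=[3.6982] v=[-6.8733]
Step 6: x=[2.7281] v=[-6.4671]
Step 7: x=[1.9172] v=[-5.4061]
Step 8: x=[1.3475] v=[-3.7977]
Step 9: x=[1.0768] v=[-1.8048]
Step 10: x=[1.1324] v=[0.3709]
First v>=0 after going negative at step 10, time=1.5000

Answer: 1.5000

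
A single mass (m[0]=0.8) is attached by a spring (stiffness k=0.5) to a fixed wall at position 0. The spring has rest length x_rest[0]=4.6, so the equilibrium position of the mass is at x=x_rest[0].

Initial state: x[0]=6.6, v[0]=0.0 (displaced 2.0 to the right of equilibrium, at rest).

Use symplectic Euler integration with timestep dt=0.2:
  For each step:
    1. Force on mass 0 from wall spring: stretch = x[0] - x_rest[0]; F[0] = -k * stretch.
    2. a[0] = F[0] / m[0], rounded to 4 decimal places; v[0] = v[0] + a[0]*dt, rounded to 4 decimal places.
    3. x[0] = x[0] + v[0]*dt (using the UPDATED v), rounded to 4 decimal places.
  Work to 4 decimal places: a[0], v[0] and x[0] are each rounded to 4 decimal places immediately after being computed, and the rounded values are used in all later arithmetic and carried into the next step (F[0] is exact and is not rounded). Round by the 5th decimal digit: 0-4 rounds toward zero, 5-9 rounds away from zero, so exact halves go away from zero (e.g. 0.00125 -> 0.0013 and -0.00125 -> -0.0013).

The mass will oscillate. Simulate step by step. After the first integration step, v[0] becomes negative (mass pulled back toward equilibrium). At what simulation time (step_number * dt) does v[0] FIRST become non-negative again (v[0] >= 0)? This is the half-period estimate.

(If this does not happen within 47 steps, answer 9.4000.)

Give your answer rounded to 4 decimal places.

Step 0: x=[6.6000] v=[0.0000]
Step 1: x=[6.5500] v=[-0.2500]
Step 2: x=[6.4512] v=[-0.4938]
Step 3: x=[6.3062] v=[-0.7252]
Step 4: x=[6.1185] v=[-0.9385]
Step 5: x=[5.8928] v=[-1.1283]
Step 6: x=[5.6348] v=[-1.2899]
Step 7: x=[5.3509] v=[-1.4193]
Step 8: x=[5.0483] v=[-1.5132]
Step 9: x=[4.7345] v=[-1.5692]
Step 10: x=[4.4173] v=[-1.5860]
Step 11: x=[4.1047] v=[-1.5632]
Step 12: x=[3.8044] v=[-1.5013]
Step 13: x=[3.5240] v=[-1.4018]
Step 14: x=[3.2705] v=[-1.2673]
Step 15: x=[3.0503] v=[-1.1011]
Step 16: x=[2.8688] v=[-0.9074]
Step 17: x=[2.7306] v=[-0.6910]
Step 18: x=[2.6391] v=[-0.4573]
Step 19: x=[2.5967] v=[-0.2122]
Step 20: x=[2.6043] v=[0.0382]
First v>=0 after going negative at step 20, time=4.0000

Answer: 4.0000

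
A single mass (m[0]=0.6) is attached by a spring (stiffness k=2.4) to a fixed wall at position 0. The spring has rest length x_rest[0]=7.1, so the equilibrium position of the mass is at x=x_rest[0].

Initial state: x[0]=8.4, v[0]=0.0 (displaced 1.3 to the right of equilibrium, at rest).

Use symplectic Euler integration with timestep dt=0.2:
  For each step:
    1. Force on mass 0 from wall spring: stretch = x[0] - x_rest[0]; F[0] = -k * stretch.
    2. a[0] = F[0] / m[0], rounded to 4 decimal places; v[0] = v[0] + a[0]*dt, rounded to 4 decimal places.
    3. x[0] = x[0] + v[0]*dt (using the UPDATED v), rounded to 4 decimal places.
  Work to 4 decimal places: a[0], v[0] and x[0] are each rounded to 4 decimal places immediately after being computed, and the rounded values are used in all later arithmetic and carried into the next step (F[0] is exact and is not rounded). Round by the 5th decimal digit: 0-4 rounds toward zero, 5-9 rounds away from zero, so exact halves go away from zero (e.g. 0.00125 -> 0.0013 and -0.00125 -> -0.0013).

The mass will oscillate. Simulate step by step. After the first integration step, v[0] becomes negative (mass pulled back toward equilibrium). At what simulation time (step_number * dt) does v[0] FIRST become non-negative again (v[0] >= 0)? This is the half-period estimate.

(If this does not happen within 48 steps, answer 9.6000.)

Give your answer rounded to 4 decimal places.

Step 0: x=[8.4000] v=[0.0000]
Step 1: x=[8.1920] v=[-1.0400]
Step 2: x=[7.8093] v=[-1.9136]
Step 3: x=[7.3131] v=[-2.4810]
Step 4: x=[6.7828] v=[-2.6515]
Step 5: x=[6.3033] v=[-2.3977]
Step 6: x=[5.9512] v=[-1.7603]
Step 7: x=[5.7829] v=[-0.8413]
Step 8: x=[5.8254] v=[0.2124]
First v>=0 after going negative at step 8, time=1.6000

Answer: 1.6000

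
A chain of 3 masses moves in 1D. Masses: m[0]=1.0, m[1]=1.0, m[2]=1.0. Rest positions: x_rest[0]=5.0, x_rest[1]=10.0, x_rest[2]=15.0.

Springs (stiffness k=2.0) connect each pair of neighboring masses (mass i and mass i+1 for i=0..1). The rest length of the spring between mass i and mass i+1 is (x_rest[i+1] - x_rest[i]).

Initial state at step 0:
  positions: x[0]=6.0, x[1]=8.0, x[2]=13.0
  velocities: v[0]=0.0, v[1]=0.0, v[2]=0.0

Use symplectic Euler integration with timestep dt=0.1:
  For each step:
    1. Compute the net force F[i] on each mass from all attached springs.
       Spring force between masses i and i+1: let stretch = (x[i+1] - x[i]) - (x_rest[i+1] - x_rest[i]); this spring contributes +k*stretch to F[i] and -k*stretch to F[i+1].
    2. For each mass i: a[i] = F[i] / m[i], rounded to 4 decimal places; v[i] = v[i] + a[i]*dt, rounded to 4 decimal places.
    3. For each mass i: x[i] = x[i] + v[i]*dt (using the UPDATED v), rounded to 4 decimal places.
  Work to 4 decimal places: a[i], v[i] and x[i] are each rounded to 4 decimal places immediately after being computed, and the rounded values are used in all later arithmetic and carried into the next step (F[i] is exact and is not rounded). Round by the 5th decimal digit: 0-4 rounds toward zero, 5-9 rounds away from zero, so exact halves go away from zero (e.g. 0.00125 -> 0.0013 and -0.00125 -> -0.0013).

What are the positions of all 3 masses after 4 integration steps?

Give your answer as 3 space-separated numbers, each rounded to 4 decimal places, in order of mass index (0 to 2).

Step 0: x=[6.0000 8.0000 13.0000] v=[0.0000 0.0000 0.0000]
Step 1: x=[5.9400 8.0600 13.0000] v=[-0.6000 0.6000 0.0000]
Step 2: x=[5.8224 8.1764 13.0012] v=[-1.1760 1.1640 0.0120]
Step 3: x=[5.6519 8.3422 13.0059] v=[-1.7052 1.6582 0.0470]
Step 4: x=[5.4352 8.5475 13.0173] v=[-2.1671 2.0529 0.1143]

Answer: 5.4352 8.5475 13.0173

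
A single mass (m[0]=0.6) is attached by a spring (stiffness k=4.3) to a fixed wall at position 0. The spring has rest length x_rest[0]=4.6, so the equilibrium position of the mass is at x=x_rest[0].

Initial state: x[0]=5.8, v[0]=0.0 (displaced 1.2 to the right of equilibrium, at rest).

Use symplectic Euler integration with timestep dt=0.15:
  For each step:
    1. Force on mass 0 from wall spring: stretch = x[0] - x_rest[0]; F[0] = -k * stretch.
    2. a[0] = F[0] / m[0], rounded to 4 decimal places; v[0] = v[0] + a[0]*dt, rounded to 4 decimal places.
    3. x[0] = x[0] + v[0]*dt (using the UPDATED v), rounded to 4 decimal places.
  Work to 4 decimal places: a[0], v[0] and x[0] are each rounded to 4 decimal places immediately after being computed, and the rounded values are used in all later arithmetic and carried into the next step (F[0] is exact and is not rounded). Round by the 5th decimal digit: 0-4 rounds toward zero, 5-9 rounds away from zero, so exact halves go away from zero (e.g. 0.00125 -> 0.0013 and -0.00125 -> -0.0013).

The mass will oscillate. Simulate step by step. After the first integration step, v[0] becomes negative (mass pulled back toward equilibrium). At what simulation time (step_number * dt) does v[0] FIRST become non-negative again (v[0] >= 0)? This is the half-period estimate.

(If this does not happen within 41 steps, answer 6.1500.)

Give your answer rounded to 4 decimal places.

Step 0: x=[5.8000] v=[0.0000]
Step 1: x=[5.6065] v=[-1.2900]
Step 2: x=[5.2507] v=[-2.3720]
Step 3: x=[4.7900] v=[-3.0715]
Step 4: x=[4.2986] v=[-3.2758]
Step 5: x=[3.8558] v=[-2.9518]
Step 6: x=[3.5330] v=[-2.1518]
Step 7: x=[3.3823] v=[-1.0048]
Step 8: x=[3.4279] v=[0.3042]
First v>=0 after going negative at step 8, time=1.2000

Answer: 1.2000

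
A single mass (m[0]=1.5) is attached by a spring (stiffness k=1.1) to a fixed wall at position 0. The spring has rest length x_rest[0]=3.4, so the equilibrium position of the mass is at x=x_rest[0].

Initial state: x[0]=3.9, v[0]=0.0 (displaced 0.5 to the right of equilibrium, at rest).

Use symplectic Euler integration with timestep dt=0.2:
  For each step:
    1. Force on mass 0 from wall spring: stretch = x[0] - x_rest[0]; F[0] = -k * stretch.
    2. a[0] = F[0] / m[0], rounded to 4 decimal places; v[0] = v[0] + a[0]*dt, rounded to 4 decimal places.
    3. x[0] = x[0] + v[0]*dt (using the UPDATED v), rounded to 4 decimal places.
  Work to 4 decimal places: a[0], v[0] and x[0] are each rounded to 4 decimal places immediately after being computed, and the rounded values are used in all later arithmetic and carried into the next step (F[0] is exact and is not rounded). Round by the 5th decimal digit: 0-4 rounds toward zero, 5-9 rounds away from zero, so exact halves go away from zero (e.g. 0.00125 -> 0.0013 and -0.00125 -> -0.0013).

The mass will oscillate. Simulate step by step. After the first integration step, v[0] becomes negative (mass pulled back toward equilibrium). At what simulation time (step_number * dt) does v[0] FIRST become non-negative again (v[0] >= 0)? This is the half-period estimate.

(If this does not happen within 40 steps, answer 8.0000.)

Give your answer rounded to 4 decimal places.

Step 0: x=[3.9000] v=[0.0000]
Step 1: x=[3.8853] v=[-0.0733]
Step 2: x=[3.8564] v=[-0.1445]
Step 3: x=[3.8141] v=[-0.2114]
Step 4: x=[3.7597] v=[-0.2721]
Step 5: x=[3.6947] v=[-0.3249]
Step 6: x=[3.6211] v=[-0.3681]
Step 7: x=[3.5410] v=[-0.4005]
Step 8: x=[3.4568] v=[-0.4212]
Step 9: x=[3.3709] v=[-0.4295]
Step 10: x=[3.2859] v=[-0.4252]
Step 11: x=[3.2042] v=[-0.4085]
Step 12: x=[3.1282] v=[-0.3798]
Step 13: x=[3.0602] v=[-0.3399]
Step 14: x=[3.0022] v=[-0.2901]
Step 15: x=[2.9558] v=[-0.2318]
Step 16: x=[2.9225] v=[-0.1667]
Step 17: x=[2.9032] v=[-0.0967]
Step 18: x=[2.8984] v=[-0.0238]
Step 19: x=[2.9084] v=[0.0498]
First v>=0 after going negative at step 19, time=3.8000

Answer: 3.8000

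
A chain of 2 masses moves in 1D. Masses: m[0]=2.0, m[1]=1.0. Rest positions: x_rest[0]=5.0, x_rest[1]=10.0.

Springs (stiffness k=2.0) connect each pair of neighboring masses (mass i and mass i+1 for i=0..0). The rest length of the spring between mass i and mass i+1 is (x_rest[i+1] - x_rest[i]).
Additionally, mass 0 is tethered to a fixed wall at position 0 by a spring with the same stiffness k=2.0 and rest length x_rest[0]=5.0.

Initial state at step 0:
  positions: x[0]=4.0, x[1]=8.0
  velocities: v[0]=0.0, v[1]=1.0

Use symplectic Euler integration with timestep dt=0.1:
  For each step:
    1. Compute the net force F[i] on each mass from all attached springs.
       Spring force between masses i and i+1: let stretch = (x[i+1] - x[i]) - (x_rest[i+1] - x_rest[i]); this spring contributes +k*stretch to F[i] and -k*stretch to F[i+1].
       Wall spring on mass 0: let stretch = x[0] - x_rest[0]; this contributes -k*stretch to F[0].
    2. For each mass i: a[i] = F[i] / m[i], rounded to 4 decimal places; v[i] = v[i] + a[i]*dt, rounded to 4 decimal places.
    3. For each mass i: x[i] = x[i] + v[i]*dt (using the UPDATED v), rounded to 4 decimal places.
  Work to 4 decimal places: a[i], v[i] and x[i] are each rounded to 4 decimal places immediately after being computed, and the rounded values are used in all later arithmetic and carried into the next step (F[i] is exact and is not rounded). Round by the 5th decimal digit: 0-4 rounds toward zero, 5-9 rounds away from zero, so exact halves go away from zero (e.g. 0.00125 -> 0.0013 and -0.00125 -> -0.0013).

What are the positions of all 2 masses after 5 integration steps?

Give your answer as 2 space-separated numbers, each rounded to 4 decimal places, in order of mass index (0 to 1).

Answer: 4.0260 8.7476

Derivation:
Step 0: x=[4.0000 8.0000] v=[0.0000 1.0000]
Step 1: x=[4.0000 8.1200] v=[0.0000 1.2000]
Step 2: x=[4.0012 8.2576] v=[0.0120 1.3760]
Step 3: x=[4.0050 8.4101] v=[0.0375 1.5247]
Step 4: x=[4.0128 8.5745] v=[0.0775 1.6437]
Step 5: x=[4.0260 8.7476] v=[0.1324 1.7314]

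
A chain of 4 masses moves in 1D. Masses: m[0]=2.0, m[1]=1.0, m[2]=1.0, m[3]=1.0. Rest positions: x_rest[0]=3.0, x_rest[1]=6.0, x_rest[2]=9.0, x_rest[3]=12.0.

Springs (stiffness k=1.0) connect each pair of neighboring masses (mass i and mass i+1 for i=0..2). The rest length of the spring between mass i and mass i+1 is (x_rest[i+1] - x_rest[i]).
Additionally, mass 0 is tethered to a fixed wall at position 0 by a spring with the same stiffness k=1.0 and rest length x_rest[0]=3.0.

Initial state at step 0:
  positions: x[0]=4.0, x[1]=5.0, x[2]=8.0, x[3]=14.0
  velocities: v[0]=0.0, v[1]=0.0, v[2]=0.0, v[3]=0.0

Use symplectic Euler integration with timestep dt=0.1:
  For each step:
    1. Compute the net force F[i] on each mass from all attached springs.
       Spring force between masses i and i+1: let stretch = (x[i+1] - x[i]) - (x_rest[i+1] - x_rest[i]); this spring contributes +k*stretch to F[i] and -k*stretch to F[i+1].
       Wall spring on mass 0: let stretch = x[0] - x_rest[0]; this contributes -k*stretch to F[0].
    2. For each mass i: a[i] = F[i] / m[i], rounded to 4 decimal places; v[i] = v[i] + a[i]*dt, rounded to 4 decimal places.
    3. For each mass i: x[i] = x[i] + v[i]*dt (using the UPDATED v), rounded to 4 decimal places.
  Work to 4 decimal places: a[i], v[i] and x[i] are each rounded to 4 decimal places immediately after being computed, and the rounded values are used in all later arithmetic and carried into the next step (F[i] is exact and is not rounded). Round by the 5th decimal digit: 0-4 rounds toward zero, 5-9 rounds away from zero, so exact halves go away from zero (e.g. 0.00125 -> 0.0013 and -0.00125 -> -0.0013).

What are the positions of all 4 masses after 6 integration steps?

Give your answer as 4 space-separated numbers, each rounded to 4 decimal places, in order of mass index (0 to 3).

Step 0: x=[4.0000 5.0000 8.0000 14.0000] v=[0.0000 0.0000 0.0000 0.0000]
Step 1: x=[3.9850 5.0200 8.0300 13.9700] v=[-0.1500 0.2000 0.3000 -0.3000]
Step 2: x=[3.9553 5.0598 8.0893 13.9106] v=[-0.2975 0.3975 0.5930 -0.5940]
Step 3: x=[3.9113 5.1188 8.1765 13.8230] v=[-0.4400 0.5900 0.8722 -0.8761]
Step 4: x=[3.8538 5.1963 8.2896 13.7089] v=[-0.5752 0.7750 1.1311 -1.1408]
Step 5: x=[3.7837 5.2913 8.4260 13.5706] v=[-0.7008 0.9501 1.3637 -1.3827]
Step 6: x=[3.7022 5.4026 8.5825 13.4109] v=[-0.8146 1.1128 1.5647 -1.5972]

Answer: 3.7022 5.4026 8.5825 13.4109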